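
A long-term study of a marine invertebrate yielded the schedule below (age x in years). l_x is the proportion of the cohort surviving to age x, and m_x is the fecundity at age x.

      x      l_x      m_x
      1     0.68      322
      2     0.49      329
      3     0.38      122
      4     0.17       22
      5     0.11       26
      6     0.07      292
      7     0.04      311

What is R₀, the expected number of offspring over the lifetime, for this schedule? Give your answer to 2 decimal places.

R₀ = Σ l_x m_x:
  age 1: 0.68 × 322 = 218.9600
  age 2: 0.49 × 329 = 161.2100
  age 3: 0.38 × 122 = 46.3600
  age 4: 0.17 × 22 = 3.7400
  age 5: 0.11 × 26 = 2.8600
  age 6: 0.07 × 292 = 20.4400
  age 7: 0.04 × 311 = 12.4400
R₀ = 218.9600 + 161.2100 + 46.3600 + 3.7400 + 2.8600 + 20.4400 + 12.4400 = 466.0100

466.01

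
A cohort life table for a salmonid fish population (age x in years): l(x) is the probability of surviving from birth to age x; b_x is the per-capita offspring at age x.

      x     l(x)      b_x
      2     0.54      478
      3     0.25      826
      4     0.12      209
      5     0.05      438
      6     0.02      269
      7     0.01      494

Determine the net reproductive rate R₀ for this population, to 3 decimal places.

521.920

R₀ = Σ l(x) b_x:
  age 2: 0.54 × 478 = 258.1200
  age 3: 0.25 × 826 = 206.5000
  age 4: 0.12 × 209 = 25.0800
  age 5: 0.05 × 438 = 21.9000
  age 6: 0.02 × 269 = 5.3800
  age 7: 0.01 × 494 = 4.9400
R₀ = 258.1200 + 206.5000 + 25.0800 + 21.9000 + 5.3800 + 4.9400 = 521.9200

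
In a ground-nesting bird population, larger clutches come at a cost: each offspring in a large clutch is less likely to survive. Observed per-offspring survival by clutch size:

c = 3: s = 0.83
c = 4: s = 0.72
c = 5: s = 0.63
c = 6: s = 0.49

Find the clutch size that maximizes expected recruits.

5

Expected recruits = c × s(c):
  c=3: 3 × 0.83 = 2.490
  c=4: 4 × 0.72 = 2.880
  c=5: 5 × 0.63 = 3.150
  c=6: 6 × 0.49 = 2.940
Maximum at c = 5 (3.150 recruits).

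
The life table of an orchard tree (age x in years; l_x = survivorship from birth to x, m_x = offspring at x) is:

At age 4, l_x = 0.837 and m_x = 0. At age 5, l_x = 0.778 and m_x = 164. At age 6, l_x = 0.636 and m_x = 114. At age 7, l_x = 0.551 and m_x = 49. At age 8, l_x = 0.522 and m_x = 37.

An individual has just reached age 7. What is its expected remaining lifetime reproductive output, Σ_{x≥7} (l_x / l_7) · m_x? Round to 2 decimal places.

l_7 = 0.551. Conditional survival from age 7 to x is l_x / l_7.
  x=7: (0.551/0.551) × 49 = 49.0000
  x=8: (0.522/0.551) × 37 = 35.0526
Sum = 49.0000 + 35.0526 = 84.0526

84.05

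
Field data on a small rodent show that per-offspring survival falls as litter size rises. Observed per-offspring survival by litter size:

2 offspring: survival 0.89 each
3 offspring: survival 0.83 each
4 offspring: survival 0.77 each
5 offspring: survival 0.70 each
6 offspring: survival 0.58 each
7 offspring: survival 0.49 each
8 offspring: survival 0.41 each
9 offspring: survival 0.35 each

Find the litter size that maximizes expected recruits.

5

Expected recruits = c × s(c):
  c=2: 2 × 0.89 = 1.780
  c=3: 3 × 0.83 = 2.490
  c=4: 4 × 0.77 = 3.080
  c=5: 5 × 0.70 = 3.500
  c=6: 6 × 0.58 = 3.480
  c=7: 7 × 0.49 = 3.430
  c=8: 8 × 0.41 = 3.280
  c=9: 9 × 0.35 = 3.150
Maximum at c = 5 (3.500 recruits).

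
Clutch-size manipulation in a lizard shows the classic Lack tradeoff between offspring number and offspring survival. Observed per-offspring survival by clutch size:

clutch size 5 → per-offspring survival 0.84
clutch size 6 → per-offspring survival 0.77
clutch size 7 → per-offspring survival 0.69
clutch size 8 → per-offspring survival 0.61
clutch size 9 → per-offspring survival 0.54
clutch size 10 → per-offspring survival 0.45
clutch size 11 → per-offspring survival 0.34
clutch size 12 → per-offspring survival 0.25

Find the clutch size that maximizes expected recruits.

8

Expected recruits = c × s(c):
  c=5: 5 × 0.84 = 4.200
  c=6: 6 × 0.77 = 4.620
  c=7: 7 × 0.69 = 4.830
  c=8: 8 × 0.61 = 4.880
  c=9: 9 × 0.54 = 4.860
  c=10: 10 × 0.45 = 4.500
  c=11: 11 × 0.34 = 3.740
  c=12: 12 × 0.25 = 3.000
Maximum at c = 8 (4.880 recruits).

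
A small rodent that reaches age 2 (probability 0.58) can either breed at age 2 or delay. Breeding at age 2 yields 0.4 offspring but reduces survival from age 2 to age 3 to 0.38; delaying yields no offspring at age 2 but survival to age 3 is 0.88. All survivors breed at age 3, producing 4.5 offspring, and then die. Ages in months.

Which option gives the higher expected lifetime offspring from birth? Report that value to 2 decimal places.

breed at age 2: R₀ = 0.58 × (0.4 + 0.38 × 4.5) = 0.58 × 2.1100 = 1.2238
delay to age 3: R₀ = 0.58 × (0.88 × 4.5) = 0.58 × 3.9600 = 2.2968
Higher: delay to age 3 (2.2968).

2.30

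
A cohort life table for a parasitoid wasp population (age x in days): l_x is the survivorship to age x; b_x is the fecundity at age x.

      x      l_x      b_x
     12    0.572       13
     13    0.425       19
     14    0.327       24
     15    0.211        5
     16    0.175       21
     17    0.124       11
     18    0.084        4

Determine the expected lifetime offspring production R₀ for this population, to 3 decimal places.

R₀ = Σ l_x b_x:
  age 12: 0.572 × 13 = 7.4360
  age 13: 0.425 × 19 = 8.0750
  age 14: 0.327 × 24 = 7.8480
  age 15: 0.211 × 5 = 1.0550
  age 16: 0.175 × 21 = 3.6750
  age 17: 0.124 × 11 = 1.3640
  age 18: 0.084 × 4 = 0.3360
R₀ = 7.4360 + 8.0750 + 7.8480 + 1.0550 + 3.6750 + 1.3640 + 0.3360 = 29.7890

29.789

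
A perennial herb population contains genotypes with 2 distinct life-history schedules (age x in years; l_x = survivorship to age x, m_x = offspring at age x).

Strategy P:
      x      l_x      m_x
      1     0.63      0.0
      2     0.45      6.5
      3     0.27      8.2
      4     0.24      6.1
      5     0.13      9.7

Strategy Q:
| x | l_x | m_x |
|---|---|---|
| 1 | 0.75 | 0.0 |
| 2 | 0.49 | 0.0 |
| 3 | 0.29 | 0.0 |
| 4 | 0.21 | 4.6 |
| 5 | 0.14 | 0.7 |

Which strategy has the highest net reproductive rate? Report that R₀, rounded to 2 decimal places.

Strategy P: R₀ = 0.63×0.0 + 0.45×6.5 + 0.27×8.2 + 0.24×6.1 + 0.13×9.7 = 7.8640
Strategy Q: R₀ = 0.75×0.0 + 0.49×0.0 + 0.29×0.0 + 0.21×4.6 + 0.14×0.7 = 1.0640
Highest R₀: strategy P with 7.8640.

7.86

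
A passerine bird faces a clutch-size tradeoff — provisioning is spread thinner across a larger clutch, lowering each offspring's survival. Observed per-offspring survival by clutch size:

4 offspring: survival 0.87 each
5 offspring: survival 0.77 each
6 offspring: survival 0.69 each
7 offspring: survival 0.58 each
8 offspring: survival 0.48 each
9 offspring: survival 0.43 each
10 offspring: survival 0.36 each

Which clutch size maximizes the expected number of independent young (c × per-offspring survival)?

Expected independent young = c × s(c):
  c=4: 4 × 0.87 = 3.480
  c=5: 5 × 0.77 = 3.850
  c=6: 6 × 0.69 = 4.140
  c=7: 7 × 0.58 = 4.060
  c=8: 8 × 0.48 = 3.840
  c=9: 9 × 0.43 = 3.870
  c=10: 10 × 0.36 = 3.600
Maximum at c = 6 (4.140 independent young).

6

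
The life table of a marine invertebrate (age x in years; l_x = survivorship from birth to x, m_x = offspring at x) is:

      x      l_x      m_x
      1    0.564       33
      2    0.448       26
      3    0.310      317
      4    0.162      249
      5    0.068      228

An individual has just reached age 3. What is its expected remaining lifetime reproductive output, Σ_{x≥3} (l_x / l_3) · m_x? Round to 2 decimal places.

l_3 = 0.310. Conditional survival from age 3 to x is l_x / l_3.
  x=3: (0.310/0.310) × 317 = 317.0000
  x=4: (0.162/0.310) × 249 = 130.1226
  x=5: (0.068/0.310) × 228 = 50.0129
Sum = 317.0000 + 130.1226 + 50.0129 = 497.1355

497.14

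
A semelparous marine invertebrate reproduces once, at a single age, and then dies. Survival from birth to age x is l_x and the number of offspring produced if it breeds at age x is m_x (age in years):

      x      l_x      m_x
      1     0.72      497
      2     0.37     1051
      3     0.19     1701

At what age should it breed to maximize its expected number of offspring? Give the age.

2

Expected offspring if breeding at age x = l_x × m_x:
  age 1: 0.72 × 497 = 357.840
  age 2: 0.37 × 1051 = 388.870
  age 3: 0.19 × 1701 = 323.190
Maximum at age 2 (388.870).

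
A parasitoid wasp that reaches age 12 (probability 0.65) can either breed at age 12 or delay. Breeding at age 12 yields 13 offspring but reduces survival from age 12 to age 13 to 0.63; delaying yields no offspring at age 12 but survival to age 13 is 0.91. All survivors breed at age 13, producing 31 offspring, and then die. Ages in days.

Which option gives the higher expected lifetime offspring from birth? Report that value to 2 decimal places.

21.14

breed at age 12: R₀ = 0.65 × (13 + 0.63 × 31) = 0.65 × 32.5300 = 21.1445
delay to age 13: R₀ = 0.65 × (0.91 × 31) = 0.65 × 28.2100 = 18.3365
Higher: breed at age 12 (21.1445).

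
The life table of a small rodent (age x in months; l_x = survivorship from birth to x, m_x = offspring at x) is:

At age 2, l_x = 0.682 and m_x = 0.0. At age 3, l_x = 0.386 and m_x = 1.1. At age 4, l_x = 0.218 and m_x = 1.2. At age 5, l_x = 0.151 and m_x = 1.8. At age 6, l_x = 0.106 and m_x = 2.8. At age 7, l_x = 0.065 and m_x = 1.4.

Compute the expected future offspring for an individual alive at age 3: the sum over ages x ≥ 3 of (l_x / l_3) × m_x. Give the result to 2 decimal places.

l_3 = 0.386. Conditional survival from age 3 to x is l_x / l_3.
  x=3: (0.386/0.386) × 1.1 = 1.1000
  x=4: (0.218/0.386) × 1.2 = 0.6777
  x=5: (0.151/0.386) × 1.8 = 0.7041
  x=6: (0.106/0.386) × 2.8 = 0.7689
  x=7: (0.065/0.386) × 1.4 = 0.2358
Sum = 1.1000 + 0.6777 + 0.7041 + 0.7689 + 0.2358 = 3.4865

3.49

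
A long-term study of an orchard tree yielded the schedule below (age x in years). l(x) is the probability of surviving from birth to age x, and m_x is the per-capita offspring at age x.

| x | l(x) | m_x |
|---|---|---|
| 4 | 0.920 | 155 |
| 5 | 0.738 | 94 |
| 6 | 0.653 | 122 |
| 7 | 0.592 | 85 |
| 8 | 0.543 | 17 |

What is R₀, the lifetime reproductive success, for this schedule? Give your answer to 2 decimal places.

351.19

R₀ = Σ l(x) m_x:
  age 4: 0.920 × 155 = 142.6000
  age 5: 0.738 × 94 = 69.3720
  age 6: 0.653 × 122 = 79.6660
  age 7: 0.592 × 85 = 50.3200
  age 8: 0.543 × 17 = 9.2310
R₀ = 142.6000 + 69.3720 + 79.6660 + 50.3200 + 9.2310 = 351.1890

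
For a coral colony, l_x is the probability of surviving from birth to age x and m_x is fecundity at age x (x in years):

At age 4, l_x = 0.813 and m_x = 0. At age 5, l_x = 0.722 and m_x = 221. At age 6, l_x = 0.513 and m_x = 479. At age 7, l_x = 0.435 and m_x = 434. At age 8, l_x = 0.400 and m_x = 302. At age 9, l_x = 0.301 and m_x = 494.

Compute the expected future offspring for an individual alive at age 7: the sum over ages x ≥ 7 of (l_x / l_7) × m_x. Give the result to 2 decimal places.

1053.53

l_7 = 0.435. Conditional survival from age 7 to x is l_x / l_7.
  x=7: (0.435/0.435) × 434 = 434.0000
  x=8: (0.400/0.435) × 302 = 277.7011
  x=9: (0.301/0.435) × 494 = 341.8253
Sum = 434.0000 + 277.7011 + 341.8253 = 1053.5264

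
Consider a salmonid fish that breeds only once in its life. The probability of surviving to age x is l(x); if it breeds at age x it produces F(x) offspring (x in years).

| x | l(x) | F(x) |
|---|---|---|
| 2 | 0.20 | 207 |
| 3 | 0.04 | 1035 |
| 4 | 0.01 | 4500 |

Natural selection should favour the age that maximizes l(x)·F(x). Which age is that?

4

Expected offspring if breeding at age x = l(x) × F(x):
  age 2: 0.20 × 207 = 41.400
  age 3: 0.04 × 1035 = 41.400
  age 4: 0.01 × 4500 = 45.000
Maximum at age 4 (45.000).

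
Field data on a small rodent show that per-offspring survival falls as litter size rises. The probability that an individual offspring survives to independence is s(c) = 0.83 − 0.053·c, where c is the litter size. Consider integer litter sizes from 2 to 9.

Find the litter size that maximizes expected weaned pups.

Expected weaned pups = c × s(c):
  c=2: 2 × 0.724 = 1.448
  c=3: 3 × 0.671 = 2.013
  c=4: 4 × 0.618 = 2.472
  c=5: 5 × 0.565 = 2.825
  c=6: 6 × 0.512 = 3.072
  c=7: 7 × 0.459 = 3.213
  c=8: 8 × 0.406 = 3.248
  c=9: 9 × 0.353 = 3.177
Maximum at c = 8 (3.248 weaned pups).

8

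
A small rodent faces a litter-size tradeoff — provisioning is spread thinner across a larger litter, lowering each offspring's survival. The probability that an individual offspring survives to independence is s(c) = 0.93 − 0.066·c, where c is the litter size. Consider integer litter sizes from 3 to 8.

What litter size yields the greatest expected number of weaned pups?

Expected weaned pups = c × s(c):
  c=3: 3 × 0.732 = 2.196
  c=4: 4 × 0.666 = 2.664
  c=5: 5 × 0.600 = 3.000
  c=6: 6 × 0.534 = 3.204
  c=7: 7 × 0.468 = 3.276
  c=8: 8 × 0.402 = 3.216
Maximum at c = 7 (3.276 weaned pups).

7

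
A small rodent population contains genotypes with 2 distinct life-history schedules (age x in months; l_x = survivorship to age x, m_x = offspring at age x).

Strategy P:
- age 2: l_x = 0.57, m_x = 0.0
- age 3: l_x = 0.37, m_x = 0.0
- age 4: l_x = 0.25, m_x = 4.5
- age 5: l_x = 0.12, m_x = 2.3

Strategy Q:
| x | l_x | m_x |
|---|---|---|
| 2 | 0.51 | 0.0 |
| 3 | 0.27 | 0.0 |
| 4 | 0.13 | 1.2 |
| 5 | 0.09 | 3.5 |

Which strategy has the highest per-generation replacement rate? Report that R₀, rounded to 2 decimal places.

Strategy P: R₀ = 0.57×0.0 + 0.37×0.0 + 0.25×4.5 + 0.12×2.3 = 1.4010
Strategy Q: R₀ = 0.51×0.0 + 0.27×0.0 + 0.13×1.2 + 0.09×3.5 = 0.4710
Highest R₀: strategy P with 1.4010.

1.40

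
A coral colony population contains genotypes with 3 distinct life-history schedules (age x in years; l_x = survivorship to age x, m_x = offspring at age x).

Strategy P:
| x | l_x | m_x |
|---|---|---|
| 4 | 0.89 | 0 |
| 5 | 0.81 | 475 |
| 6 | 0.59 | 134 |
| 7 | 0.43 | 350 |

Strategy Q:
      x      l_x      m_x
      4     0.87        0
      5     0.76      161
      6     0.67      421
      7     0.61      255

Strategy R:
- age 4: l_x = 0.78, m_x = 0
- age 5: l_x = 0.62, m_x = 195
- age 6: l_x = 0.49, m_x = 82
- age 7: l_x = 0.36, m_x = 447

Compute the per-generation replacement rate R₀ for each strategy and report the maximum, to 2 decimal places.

Strategy P: R₀ = 0.89×0 + 0.81×475 + 0.59×134 + 0.43×350 = 614.3100
Strategy Q: R₀ = 0.87×0 + 0.76×161 + 0.67×421 + 0.61×255 = 559.9800
Strategy R: R₀ = 0.78×0 + 0.62×195 + 0.49×82 + 0.36×447 = 322.0000
Highest R₀: strategy P with 614.3100.

614.31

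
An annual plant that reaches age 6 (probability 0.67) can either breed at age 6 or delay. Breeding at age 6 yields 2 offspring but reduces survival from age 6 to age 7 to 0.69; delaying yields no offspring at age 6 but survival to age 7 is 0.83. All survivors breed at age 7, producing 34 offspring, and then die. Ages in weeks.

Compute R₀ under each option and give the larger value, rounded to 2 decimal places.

breed at age 6: R₀ = 0.67 × (2 + 0.69 × 34) = 0.67 × 25.4600 = 17.0582
delay to age 7: R₀ = 0.67 × (0.83 × 34) = 0.67 × 28.2200 = 18.9074
Higher: delay to age 7 (18.9074).

18.91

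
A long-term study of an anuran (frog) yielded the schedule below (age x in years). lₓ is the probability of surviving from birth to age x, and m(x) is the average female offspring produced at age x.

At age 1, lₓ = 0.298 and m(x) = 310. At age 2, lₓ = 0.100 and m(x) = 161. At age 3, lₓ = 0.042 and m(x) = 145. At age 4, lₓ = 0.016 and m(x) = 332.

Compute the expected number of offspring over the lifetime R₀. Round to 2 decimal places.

119.88

R₀ = Σ lₓ m(x):
  age 1: 0.298 × 310 = 92.3800
  age 2: 0.100 × 161 = 16.1000
  age 3: 0.042 × 145 = 6.0900
  age 4: 0.016 × 332 = 5.3120
R₀ = 92.3800 + 16.1000 + 6.0900 + 5.3120 = 119.8820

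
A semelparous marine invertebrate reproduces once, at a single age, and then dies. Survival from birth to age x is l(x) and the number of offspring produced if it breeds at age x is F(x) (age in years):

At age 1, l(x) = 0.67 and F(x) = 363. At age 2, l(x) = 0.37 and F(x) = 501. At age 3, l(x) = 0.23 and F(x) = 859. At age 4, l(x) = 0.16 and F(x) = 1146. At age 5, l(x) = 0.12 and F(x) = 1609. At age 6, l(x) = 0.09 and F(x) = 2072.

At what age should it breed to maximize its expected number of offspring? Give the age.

Expected offspring if breeding at age x = l(x) × F(x):
  age 1: 0.67 × 363 = 243.210
  age 2: 0.37 × 501 = 185.370
  age 3: 0.23 × 859 = 197.570
  age 4: 0.16 × 1146 = 183.360
  age 5: 0.12 × 1609 = 193.080
  age 6: 0.09 × 2072 = 186.480
Maximum at age 1 (243.210).

1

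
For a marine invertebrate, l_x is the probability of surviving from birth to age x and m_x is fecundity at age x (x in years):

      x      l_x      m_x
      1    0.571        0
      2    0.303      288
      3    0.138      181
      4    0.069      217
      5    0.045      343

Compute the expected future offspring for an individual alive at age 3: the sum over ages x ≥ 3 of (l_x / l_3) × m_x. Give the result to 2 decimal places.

l_3 = 0.138. Conditional survival from age 3 to x is l_x / l_3.
  x=3: (0.138/0.138) × 181 = 181.0000
  x=4: (0.069/0.138) × 217 = 108.5000
  x=5: (0.045/0.138) × 343 = 111.8478
Sum = 181.0000 + 108.5000 + 111.8478 = 401.3478

401.35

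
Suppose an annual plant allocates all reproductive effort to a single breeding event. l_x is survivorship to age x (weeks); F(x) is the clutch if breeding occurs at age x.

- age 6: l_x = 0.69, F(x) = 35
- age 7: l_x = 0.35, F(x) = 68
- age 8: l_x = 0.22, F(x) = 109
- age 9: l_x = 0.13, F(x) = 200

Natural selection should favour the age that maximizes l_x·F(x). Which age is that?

Expected offspring if breeding at age x = l_x × F(x):
  age 6: 0.69 × 35 = 24.150
  age 7: 0.35 × 68 = 23.800
  age 8: 0.22 × 109 = 23.980
  age 9: 0.13 × 200 = 26.000
Maximum at age 9 (26.000).

9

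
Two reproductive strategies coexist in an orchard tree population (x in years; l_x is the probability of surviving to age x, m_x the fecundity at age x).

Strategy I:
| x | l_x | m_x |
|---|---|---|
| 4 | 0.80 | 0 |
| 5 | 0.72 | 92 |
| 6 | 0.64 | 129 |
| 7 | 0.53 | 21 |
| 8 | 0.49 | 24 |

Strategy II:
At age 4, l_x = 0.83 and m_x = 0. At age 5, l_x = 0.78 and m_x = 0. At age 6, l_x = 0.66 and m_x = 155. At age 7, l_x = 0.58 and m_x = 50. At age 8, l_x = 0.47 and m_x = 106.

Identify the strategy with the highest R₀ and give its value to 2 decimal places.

Strategy I: R₀ = 0.80×0 + 0.72×92 + 0.64×129 + 0.53×21 + 0.49×24 = 171.6900
Strategy II: R₀ = 0.83×0 + 0.78×0 + 0.66×155 + 0.58×50 + 0.47×106 = 181.1200
Highest R₀: strategy II with 181.1200.

181.12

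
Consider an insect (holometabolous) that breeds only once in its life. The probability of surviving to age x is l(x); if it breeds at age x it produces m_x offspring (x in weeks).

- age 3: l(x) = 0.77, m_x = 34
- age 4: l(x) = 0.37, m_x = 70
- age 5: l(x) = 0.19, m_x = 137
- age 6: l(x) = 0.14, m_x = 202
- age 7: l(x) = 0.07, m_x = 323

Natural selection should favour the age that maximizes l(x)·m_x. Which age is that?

Expected offspring if breeding at age x = l(x) × m_x:
  age 3: 0.77 × 34 = 26.180
  age 4: 0.37 × 70 = 25.900
  age 5: 0.19 × 137 = 26.030
  age 6: 0.14 × 202 = 28.280
  age 7: 0.07 × 323 = 22.610
Maximum at age 6 (28.280).

6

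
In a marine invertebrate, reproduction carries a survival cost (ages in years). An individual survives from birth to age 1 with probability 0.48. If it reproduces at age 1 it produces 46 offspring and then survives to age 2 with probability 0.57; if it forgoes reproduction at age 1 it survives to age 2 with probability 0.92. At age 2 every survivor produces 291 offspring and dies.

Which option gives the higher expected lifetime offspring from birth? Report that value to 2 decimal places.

breed at age 1: R₀ = 0.48 × (46 + 0.57 × 291) = 0.48 × 211.8700 = 101.6976
delay to age 2: R₀ = 0.48 × (0.92 × 291) = 0.48 × 267.7200 = 128.5056
Higher: delay to age 2 (128.5056).

128.51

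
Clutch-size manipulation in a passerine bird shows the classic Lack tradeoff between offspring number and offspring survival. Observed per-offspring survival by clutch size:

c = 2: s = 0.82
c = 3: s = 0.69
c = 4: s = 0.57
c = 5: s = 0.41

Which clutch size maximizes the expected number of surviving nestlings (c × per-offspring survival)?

4

Expected surviving nestlings = c × s(c):
  c=2: 2 × 0.82 = 1.640
  c=3: 3 × 0.69 = 2.070
  c=4: 4 × 0.57 = 2.280
  c=5: 5 × 0.41 = 2.050
Maximum at c = 4 (2.280 surviving nestlings).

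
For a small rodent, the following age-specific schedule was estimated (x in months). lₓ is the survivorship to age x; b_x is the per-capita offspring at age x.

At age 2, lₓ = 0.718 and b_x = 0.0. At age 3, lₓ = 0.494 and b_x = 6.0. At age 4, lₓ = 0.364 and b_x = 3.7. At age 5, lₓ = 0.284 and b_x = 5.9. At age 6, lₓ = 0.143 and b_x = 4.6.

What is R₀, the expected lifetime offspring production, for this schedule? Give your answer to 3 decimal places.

R₀ = Σ lₓ b_x:
  age 2: 0.718 × 0.0 = 0.0000
  age 3: 0.494 × 6.0 = 2.9640
  age 4: 0.364 × 3.7 = 1.3468
  age 5: 0.284 × 5.9 = 1.6756
  age 6: 0.143 × 4.6 = 0.6578
R₀ = 0.0000 + 2.9640 + 1.3468 + 1.6756 + 0.6578 = 6.6442

6.644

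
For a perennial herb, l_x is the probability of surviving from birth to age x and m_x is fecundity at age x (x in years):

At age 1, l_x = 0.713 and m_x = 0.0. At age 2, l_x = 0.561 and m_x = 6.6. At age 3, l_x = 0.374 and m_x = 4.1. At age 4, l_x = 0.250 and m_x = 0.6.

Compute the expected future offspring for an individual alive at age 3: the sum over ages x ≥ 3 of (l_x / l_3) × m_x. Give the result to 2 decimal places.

4.50

l_3 = 0.374. Conditional survival from age 3 to x is l_x / l_3.
  x=3: (0.374/0.374) × 4.1 = 4.1000
  x=4: (0.250/0.374) × 0.6 = 0.4011
Sum = 4.1000 + 0.4011 = 4.5011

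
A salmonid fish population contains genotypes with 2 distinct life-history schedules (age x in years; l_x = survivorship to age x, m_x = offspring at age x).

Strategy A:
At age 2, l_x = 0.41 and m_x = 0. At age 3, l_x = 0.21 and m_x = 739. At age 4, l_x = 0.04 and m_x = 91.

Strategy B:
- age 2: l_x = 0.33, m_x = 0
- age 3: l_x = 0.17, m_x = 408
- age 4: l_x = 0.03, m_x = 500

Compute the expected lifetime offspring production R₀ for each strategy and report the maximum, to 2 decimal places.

158.83

Strategy A: R₀ = 0.41×0 + 0.21×739 + 0.04×91 = 158.8300
Strategy B: R₀ = 0.33×0 + 0.17×408 + 0.03×500 = 84.3600
Highest R₀: strategy A with 158.8300.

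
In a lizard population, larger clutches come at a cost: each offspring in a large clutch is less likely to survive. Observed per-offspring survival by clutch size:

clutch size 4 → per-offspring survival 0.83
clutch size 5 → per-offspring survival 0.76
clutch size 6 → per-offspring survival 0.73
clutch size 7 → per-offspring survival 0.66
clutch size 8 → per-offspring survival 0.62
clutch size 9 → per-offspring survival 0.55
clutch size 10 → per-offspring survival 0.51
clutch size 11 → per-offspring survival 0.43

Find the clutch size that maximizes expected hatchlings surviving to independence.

Expected hatchlings surviving to independence = c × s(c):
  c=4: 4 × 0.83 = 3.320
  c=5: 5 × 0.76 = 3.800
  c=6: 6 × 0.73 = 4.380
  c=7: 7 × 0.66 = 4.620
  c=8: 8 × 0.62 = 4.960
  c=9: 9 × 0.55 = 4.950
  c=10: 10 × 0.51 = 5.100
  c=11: 11 × 0.43 = 4.730
Maximum at c = 10 (5.100 hatchlings surviving to independence).

10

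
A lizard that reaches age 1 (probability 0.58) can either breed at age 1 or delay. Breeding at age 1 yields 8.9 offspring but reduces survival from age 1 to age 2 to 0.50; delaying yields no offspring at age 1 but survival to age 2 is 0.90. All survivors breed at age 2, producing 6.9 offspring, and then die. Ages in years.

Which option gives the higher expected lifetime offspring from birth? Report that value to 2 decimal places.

breed at age 1: R₀ = 0.58 × (8.9 + 0.50 × 6.9) = 0.58 × 12.3500 = 7.1630
delay to age 2: R₀ = 0.58 × (0.90 × 6.9) = 0.58 × 6.2100 = 3.6018
Higher: breed at age 1 (7.1630).

7.16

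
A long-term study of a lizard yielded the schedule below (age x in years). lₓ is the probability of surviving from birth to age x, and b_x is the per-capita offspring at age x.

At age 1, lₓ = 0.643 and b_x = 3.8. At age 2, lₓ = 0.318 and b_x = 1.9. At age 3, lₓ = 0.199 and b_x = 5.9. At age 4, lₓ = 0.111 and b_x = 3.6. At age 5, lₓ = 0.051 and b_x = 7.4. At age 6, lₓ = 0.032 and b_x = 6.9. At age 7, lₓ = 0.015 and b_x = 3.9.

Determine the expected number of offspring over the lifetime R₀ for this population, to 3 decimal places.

R₀ = Σ lₓ b_x:
  age 1: 0.643 × 3.8 = 2.4434
  age 2: 0.318 × 1.9 = 0.6042
  age 3: 0.199 × 5.9 = 1.1741
  age 4: 0.111 × 3.6 = 0.3996
  age 5: 0.051 × 7.4 = 0.3774
  age 6: 0.032 × 6.9 = 0.2208
  age 7: 0.015 × 3.9 = 0.0585
R₀ = 2.4434 + 0.6042 + 1.1741 + 0.3996 + 0.3774 + 0.2208 + 0.0585 = 5.2780

5.278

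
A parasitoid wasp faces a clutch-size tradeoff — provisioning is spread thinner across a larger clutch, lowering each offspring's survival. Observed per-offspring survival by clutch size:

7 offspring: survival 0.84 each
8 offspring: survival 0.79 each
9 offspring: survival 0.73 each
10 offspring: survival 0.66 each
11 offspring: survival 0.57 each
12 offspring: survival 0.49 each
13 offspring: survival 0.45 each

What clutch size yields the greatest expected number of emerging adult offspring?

Expected emerging adult offspring = c × s(c):
  c=7: 7 × 0.84 = 5.880
  c=8: 8 × 0.79 = 6.320
  c=9: 9 × 0.73 = 6.570
  c=10: 10 × 0.66 = 6.600
  c=11: 11 × 0.57 = 6.270
  c=12: 12 × 0.49 = 5.880
  c=13: 13 × 0.45 = 5.850
Maximum at c = 10 (6.600 emerging adult offspring).

10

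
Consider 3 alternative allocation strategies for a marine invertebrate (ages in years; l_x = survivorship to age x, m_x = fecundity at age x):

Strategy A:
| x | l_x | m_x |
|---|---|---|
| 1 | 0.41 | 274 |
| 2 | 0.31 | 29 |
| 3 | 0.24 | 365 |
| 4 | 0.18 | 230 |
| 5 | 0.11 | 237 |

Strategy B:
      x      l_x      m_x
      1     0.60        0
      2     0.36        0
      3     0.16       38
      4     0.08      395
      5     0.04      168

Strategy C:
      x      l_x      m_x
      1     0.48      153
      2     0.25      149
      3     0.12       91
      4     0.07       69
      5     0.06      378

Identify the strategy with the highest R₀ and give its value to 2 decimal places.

276.40

Strategy A: R₀ = 0.41×274 + 0.31×29 + 0.24×365 + 0.18×230 + 0.11×237 = 276.4000
Strategy B: R₀ = 0.60×0 + 0.36×0 + 0.16×38 + 0.08×395 + 0.04×168 = 44.4000
Strategy C: R₀ = 0.48×153 + 0.25×149 + 0.12×91 + 0.07×69 + 0.06×378 = 149.1200
Highest R₀: strategy A with 276.4000.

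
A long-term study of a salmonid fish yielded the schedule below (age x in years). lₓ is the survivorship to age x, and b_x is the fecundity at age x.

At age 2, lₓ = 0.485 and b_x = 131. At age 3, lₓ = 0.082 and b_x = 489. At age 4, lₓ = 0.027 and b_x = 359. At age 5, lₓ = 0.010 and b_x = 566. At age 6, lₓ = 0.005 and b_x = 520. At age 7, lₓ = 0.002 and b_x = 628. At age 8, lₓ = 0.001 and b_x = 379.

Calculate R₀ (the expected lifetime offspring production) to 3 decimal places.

123.221

R₀ = Σ lₓ b_x:
  age 2: 0.485 × 131 = 63.5350
  age 3: 0.082 × 489 = 40.0980
  age 4: 0.027 × 359 = 9.6930
  age 5: 0.010 × 566 = 5.6600
  age 6: 0.005 × 520 = 2.6000
  age 7: 0.002 × 628 = 1.2560
  age 8: 0.001 × 379 = 0.3790
R₀ = 63.5350 + 40.0980 + 9.6930 + 5.6600 + 2.6000 + 1.2560 + 0.3790 = 123.2210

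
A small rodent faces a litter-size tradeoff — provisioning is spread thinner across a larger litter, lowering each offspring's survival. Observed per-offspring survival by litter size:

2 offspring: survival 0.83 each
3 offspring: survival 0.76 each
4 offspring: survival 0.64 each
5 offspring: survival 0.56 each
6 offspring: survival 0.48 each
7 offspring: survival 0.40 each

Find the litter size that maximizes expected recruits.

Expected recruits = c × s(c):
  c=2: 2 × 0.83 = 1.660
  c=3: 3 × 0.76 = 2.280
  c=4: 4 × 0.64 = 2.560
  c=5: 5 × 0.56 = 2.800
  c=6: 6 × 0.48 = 2.880
  c=7: 7 × 0.40 = 2.800
Maximum at c = 6 (2.880 recruits).

6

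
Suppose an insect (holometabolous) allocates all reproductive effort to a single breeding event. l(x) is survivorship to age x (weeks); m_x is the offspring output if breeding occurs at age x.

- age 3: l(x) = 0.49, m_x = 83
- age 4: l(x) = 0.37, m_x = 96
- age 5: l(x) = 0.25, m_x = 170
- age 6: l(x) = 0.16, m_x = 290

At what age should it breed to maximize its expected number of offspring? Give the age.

6

Expected offspring if breeding at age x = l(x) × m_x:
  age 3: 0.49 × 83 = 40.670
  age 4: 0.37 × 96 = 35.520
  age 5: 0.25 × 170 = 42.500
  age 6: 0.16 × 290 = 46.400
Maximum at age 6 (46.400).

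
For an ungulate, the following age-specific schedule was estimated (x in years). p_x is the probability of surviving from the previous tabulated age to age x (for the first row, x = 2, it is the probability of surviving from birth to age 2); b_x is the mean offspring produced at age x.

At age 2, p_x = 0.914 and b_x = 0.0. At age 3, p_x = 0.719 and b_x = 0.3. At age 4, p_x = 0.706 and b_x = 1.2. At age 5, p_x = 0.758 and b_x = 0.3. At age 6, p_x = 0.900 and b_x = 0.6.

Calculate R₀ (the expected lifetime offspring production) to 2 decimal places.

Survivorship from birth: l_x = p_2·p_3·…·p_x.
  l_2 = 0.91400
  l_3 = 0.65717
  l_4 = 0.46396
  l_5 = 0.35168
  l_6 = 0.31651
R₀ = Σ l_x b_x:
  age 2: 0.91400 × 0.0 = 0.0000
  age 3: 0.65717 × 0.3 = 0.1972
  age 4: 0.46396 × 1.2 = 0.5568
  age 5: 0.35168 × 0.3 = 0.1055
  age 6: 0.31651 × 0.6 = 0.1899
R₀ = 0.0000 + 0.1972 + 0.5568 + 0.1055 + 0.1899 = 1.0493

1.05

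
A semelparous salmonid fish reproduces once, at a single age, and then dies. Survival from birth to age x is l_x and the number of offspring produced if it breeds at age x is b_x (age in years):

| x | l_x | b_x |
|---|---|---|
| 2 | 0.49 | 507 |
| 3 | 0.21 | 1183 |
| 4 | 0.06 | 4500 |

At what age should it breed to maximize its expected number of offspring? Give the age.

4

Expected offspring if breeding at age x = l_x × b_x:
  age 2: 0.49 × 507 = 248.430
  age 3: 0.21 × 1183 = 248.430
  age 4: 0.06 × 4500 = 270.000
Maximum at age 4 (270.000).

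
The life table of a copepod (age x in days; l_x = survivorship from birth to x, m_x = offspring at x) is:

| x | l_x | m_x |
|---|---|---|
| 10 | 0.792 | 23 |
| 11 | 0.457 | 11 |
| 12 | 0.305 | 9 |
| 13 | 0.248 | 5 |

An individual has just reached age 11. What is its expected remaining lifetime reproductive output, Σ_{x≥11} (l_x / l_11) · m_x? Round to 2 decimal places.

l_11 = 0.457. Conditional survival from age 11 to x is l_x / l_11.
  x=11: (0.457/0.457) × 11 = 11.0000
  x=12: (0.305/0.457) × 9 = 6.0066
  x=13: (0.248/0.457) × 5 = 2.7133
Sum = 11.0000 + 6.0066 + 2.7133 = 19.7199

19.72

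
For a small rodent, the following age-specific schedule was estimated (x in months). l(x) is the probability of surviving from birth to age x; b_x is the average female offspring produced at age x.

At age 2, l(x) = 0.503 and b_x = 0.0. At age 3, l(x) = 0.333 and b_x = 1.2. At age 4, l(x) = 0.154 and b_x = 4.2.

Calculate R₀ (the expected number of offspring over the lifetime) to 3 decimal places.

1.046

R₀ = Σ l(x) b_x:
  age 2: 0.503 × 0.0 = 0.0000
  age 3: 0.333 × 1.2 = 0.3996
  age 4: 0.154 × 4.2 = 0.6468
R₀ = 0.0000 + 0.3996 + 0.6468 = 1.0464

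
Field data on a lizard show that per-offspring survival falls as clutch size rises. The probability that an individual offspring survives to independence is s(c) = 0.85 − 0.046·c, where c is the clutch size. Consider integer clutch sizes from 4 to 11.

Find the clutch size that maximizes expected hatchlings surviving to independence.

Expected hatchlings surviving to independence = c × s(c):
  c=4: 4 × 0.666 = 2.664
  c=5: 5 × 0.620 = 3.100
  c=6: 6 × 0.574 = 3.444
  c=7: 7 × 0.528 = 3.696
  c=8: 8 × 0.482 = 3.856
  c=9: 9 × 0.436 = 3.924
  c=10: 10 × 0.390 = 3.900
  c=11: 11 × 0.344 = 3.784
Maximum at c = 9 (3.924 hatchlings surviving to independence).

9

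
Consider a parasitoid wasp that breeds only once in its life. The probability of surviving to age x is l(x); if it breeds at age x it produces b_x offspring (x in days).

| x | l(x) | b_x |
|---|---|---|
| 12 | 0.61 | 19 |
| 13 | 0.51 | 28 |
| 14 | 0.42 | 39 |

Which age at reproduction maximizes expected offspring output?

Expected offspring if breeding at age x = l(x) × b_x:
  age 12: 0.61 × 19 = 11.590
  age 13: 0.51 × 28 = 14.280
  age 14: 0.42 × 39 = 16.380
Maximum at age 14 (16.380).

14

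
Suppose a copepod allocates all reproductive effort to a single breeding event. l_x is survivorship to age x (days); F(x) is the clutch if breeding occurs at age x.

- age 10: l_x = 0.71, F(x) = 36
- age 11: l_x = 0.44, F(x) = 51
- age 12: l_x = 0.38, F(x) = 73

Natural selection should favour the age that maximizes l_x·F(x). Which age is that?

Expected offspring if breeding at age x = l_x × F(x):
  age 10: 0.71 × 36 = 25.560
  age 11: 0.44 × 51 = 22.440
  age 12: 0.38 × 73 = 27.740
Maximum at age 12 (27.740).

12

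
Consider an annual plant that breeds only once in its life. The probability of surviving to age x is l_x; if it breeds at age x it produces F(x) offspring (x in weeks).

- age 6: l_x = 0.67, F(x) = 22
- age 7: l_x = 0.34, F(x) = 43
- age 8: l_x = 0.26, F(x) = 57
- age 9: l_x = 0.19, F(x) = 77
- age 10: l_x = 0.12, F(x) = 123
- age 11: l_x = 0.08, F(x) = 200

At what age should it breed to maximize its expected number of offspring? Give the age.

Expected offspring if breeding at age x = l_x × F(x):
  age 6: 0.67 × 22 = 14.740
  age 7: 0.34 × 43 = 14.620
  age 8: 0.26 × 57 = 14.820
  age 9: 0.19 × 77 = 14.630
  age 10: 0.12 × 123 = 14.760
  age 11: 0.08 × 200 = 16.000
Maximum at age 11 (16.000).

11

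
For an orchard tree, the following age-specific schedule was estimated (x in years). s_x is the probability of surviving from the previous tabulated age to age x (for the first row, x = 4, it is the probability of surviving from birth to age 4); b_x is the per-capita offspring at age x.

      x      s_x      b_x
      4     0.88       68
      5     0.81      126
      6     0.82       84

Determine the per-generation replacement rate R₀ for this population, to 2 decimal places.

Survivorship from birth: l_x = s_4·s_5·…·s_x.
  l_4 = 0.88000
  l_5 = 0.71280
  l_6 = 0.58450
R₀ = Σ l_x b_x:
  age 4: 0.88000 × 68 = 59.8400
  age 5: 0.71280 × 126 = 89.8128
  age 6: 0.58450 × 84 = 49.0980
R₀ = 59.8400 + 89.8128 + 49.0980 = 198.7508

198.75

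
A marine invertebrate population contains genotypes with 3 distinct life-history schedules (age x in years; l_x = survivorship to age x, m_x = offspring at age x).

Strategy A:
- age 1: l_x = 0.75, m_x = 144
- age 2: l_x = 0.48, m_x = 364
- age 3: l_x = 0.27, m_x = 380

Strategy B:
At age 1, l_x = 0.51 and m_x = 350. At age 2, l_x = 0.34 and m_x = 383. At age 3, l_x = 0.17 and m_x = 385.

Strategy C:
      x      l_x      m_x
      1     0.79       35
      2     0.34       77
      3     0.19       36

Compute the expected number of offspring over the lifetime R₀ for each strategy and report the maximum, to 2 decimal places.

Strategy A: R₀ = 0.75×144 + 0.48×364 + 0.27×380 = 385.3200
Strategy B: R₀ = 0.51×350 + 0.34×383 + 0.17×385 = 374.1700
Strategy C: R₀ = 0.79×35 + 0.34×77 + 0.19×36 = 60.6700
Highest R₀: strategy A with 385.3200.

385.32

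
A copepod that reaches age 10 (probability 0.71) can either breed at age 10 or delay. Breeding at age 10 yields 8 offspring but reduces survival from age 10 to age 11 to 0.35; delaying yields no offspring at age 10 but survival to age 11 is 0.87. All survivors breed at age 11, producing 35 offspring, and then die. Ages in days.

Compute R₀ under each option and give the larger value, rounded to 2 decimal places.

21.62

breed at age 10: R₀ = 0.71 × (8 + 0.35 × 35) = 0.71 × 20.2500 = 14.3775
delay to age 11: R₀ = 0.71 × (0.87 × 35) = 0.71 × 30.4500 = 21.6195
Higher: delay to age 11 (21.6195).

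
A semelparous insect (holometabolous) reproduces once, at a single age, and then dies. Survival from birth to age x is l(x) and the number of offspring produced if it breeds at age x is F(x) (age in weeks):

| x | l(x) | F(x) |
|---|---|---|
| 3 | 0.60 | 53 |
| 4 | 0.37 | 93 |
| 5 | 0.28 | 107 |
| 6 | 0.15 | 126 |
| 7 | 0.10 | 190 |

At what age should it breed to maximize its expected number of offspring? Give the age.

4

Expected offspring if breeding at age x = l(x) × F(x):
  age 3: 0.60 × 53 = 31.800
  age 4: 0.37 × 93 = 34.410
  age 5: 0.28 × 107 = 29.960
  age 6: 0.15 × 126 = 18.900
  age 7: 0.10 × 190 = 19.000
Maximum at age 4 (34.410).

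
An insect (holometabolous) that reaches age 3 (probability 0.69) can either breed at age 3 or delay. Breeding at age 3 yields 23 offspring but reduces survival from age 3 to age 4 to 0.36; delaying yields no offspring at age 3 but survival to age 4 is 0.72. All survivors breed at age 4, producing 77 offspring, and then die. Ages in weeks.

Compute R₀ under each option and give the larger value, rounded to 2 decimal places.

breed at age 3: R₀ = 0.69 × (23 + 0.36 × 77) = 0.69 × 50.7200 = 34.9968
delay to age 4: R₀ = 0.69 × (0.72 × 77) = 0.69 × 55.4400 = 38.2536
Higher: delay to age 4 (38.2536).

38.25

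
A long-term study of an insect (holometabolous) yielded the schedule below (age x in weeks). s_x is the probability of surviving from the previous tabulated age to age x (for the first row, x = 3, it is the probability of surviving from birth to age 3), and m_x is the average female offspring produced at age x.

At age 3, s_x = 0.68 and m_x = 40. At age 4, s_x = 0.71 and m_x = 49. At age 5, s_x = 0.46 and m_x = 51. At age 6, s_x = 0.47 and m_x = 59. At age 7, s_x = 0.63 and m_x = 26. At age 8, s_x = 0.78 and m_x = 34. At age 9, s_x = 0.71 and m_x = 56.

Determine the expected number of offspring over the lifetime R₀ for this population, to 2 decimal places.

73.84

Survivorship from birth: l_x = s_3·s_4·…·s_x.
  l_3 = 0.68000
  l_4 = 0.48280
  l_5 = 0.22209
  l_6 = 0.10438
  l_7 = 0.06576
  l_8 = 0.05129
  l_9 = 0.03642
R₀ = Σ l_x m_x:
  age 3: 0.68000 × 40 = 27.2000
  age 4: 0.48280 × 49 = 23.6572
  age 5: 0.22209 × 51 = 11.3266
  age 6: 0.10438 × 59 = 6.1584
  age 7: 0.06576 × 26 = 1.7098
  age 8: 0.05129 × 34 = 1.7439
  age 9: 0.03642 × 56 = 2.0395
R₀ = 27.2000 + 23.6572 + 11.3266 + 6.1584 + 1.7098 + 1.7439 + 2.0395 = 73.8354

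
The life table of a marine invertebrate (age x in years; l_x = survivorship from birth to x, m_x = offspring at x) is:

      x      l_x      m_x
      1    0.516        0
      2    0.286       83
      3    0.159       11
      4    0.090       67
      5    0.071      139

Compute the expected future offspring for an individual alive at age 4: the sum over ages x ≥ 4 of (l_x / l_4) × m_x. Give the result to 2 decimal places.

l_4 = 0.090. Conditional survival from age 4 to x is l_x / l_4.
  x=4: (0.090/0.090) × 67 = 67.0000
  x=5: (0.071/0.090) × 139 = 109.6556
Sum = 67.0000 + 109.6556 = 176.6556

176.66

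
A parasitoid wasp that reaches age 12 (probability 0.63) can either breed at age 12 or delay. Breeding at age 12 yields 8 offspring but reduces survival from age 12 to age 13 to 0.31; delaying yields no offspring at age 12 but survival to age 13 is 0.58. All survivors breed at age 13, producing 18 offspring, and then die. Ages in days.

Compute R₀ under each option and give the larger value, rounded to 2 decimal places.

8.56

breed at age 12: R₀ = 0.63 × (8 + 0.31 × 18) = 0.63 × 13.5800 = 8.5554
delay to age 13: R₀ = 0.63 × (0.58 × 18) = 0.63 × 10.4400 = 6.5772
Higher: breed at age 12 (8.5554).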